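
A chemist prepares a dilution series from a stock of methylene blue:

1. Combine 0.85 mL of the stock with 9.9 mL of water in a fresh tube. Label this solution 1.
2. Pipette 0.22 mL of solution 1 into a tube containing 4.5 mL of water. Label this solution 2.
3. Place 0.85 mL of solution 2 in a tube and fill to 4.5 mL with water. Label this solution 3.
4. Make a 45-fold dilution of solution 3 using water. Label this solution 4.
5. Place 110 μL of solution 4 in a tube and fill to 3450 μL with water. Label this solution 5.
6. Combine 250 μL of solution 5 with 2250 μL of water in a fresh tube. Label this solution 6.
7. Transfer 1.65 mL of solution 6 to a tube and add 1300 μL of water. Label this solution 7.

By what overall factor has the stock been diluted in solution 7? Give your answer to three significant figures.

Step 1: 0.85 mL + 9.9 mL = 10.75 mL total → factor 10.75/0.85 = 12.647
Step 2: 0.22 mL + 4.5 mL = 4.72 mL total → factor 4.72/0.22 = 21.455
Step 3: 0.85 mL brought to 4.5 mL → factor 4.5/0.85 = 5.2941
Step 4: 45-fold → factor 45
Step 5: 110 μL brought to 3450 μL → factor 3450/110 = 31.364
Step 6: 250 μL + 2250 μL = 2500 μL total → factor 2500/250 = 10
Step 7: 1.65 mL + 1300 μL = 2.95 mL total → factor 2.95/1.65 = 1.7879
Overall dilution factor = 12.647 × 21.455 × 5.2941 × 45 × 31.364 × 10 × 1.7879 = 3.6248 × 10^7

3.62 × 10^7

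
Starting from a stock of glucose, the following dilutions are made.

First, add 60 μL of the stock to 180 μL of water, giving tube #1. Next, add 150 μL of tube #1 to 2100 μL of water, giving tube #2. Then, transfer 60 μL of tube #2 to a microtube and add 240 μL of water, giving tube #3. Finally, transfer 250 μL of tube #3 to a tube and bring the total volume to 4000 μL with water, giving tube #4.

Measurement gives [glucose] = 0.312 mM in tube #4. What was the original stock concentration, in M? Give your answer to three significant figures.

1.50 M

Step 1: 60 μL + 180 μL = 240 μL total → factor 240/60 = 4
Step 2: 150 μL + 2100 μL = 2250 μL total → factor 2250/150 = 15
Step 3: 60 μL + 240 μL = 300 μL total → factor 300/60 = 5
Step 4: 250 μL brought to 4000 μL → factor 4000/250 = 16
Overall dilution factor = 4 × 15 × 5 × 16 = 4800
Stock = 0.312 mM × 4800 = 1498 mM = 1.50 M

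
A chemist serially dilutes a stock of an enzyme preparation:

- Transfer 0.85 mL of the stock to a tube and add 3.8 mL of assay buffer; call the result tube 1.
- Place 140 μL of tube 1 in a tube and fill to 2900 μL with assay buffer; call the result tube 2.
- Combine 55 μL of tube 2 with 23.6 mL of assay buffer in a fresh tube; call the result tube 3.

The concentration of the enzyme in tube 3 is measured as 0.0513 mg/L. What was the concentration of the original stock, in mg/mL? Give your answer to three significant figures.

2.50 mg/mL

Step 1: 0.85 mL + 3.8 mL = 4.65 mL total → factor 4.65/0.85 = 5.4706
Step 2: 140 μL brought to 2900 μL → factor 2900/140 = 20.714
Step 3: 55 μL + 23.6 mL = 23655 μL total → factor 23655/55 = 430.09
Overall dilution factor = 5.4706 × 20.714 × 430.09 = 48738
Stock = 0.0513 mg/L × 48738 = 2500 mg/L = 2.50 mg/mL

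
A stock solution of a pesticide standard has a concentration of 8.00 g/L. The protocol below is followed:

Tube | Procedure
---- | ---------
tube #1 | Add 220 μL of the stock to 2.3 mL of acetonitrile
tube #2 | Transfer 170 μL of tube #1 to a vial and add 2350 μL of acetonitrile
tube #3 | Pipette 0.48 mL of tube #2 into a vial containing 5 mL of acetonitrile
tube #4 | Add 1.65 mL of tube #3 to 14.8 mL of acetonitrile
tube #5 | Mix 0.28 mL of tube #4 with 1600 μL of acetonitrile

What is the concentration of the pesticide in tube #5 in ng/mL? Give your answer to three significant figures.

61.7 ng/mL

Step 1: 220 μL + 2.3 mL = 2520 μL total → factor 2520/220 = 11.455
Step 2: 170 μL + 2350 μL = 2520 μL total → factor 2520/170 = 14.824
Step 3: 0.48 mL + 5 mL = 5.48 mL total → factor 5.48/0.48 = 11.417
Step 4: 1.65 mL + 14.8 mL = 16.45 mL total → factor 16.45/1.65 = 9.9697
Step 5: 0.28 mL + 1600 μL = 1.88 mL total → factor 1.88/0.28 = 6.7143
Overall dilution factor = 11.455 × 14.824 × 11.417 × 9.9697 × 6.7143 = 1.2976 × 10^5
Final = 8.00 g/L / 1.2976 × 10^5 = 6.165 × 10^-5 g/L = 61.7 ng/mL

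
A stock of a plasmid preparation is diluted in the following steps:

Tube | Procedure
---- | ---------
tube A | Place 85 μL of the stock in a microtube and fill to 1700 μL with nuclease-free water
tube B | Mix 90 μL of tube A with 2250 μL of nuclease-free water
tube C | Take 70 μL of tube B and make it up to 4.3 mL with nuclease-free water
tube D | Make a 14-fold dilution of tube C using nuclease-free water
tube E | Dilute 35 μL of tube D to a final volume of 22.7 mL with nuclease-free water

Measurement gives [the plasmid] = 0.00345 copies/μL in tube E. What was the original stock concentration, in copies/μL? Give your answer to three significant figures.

1.00 × 10^6 copies/μL

Step 1: 85 μL brought to 1700 μL → factor 1700/85 = 20
Step 2: 90 μL + 2250 μL = 2340 μL total → factor 2340/90 = 26
Step 3: 70 μL brought to 4.3 mL → factor 4300/70 = 61.429
Step 4: 14-fold → factor 14
Step 5: 35 μL brought to 22.7 mL → factor 22700/35 = 648.57
Overall dilution factor = 20 × 26 × 61.429 × 14 × 648.57 = 2.9004 × 10^8
Stock = 0.00345 copies/μL × 2.9004 × 10^8 = 1.00 × 10^6 copies/μL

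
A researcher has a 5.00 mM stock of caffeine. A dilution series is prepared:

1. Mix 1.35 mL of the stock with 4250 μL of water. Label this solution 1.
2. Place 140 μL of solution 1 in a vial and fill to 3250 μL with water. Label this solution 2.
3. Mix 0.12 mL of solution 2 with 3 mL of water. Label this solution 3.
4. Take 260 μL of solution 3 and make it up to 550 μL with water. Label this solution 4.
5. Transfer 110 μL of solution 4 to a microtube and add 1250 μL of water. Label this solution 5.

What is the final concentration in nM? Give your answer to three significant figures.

76.4 nM

Step 1: 1.35 mL + 4250 μL = 5.6 mL total → factor 5.6/1.35 = 4.1481
Step 2: 140 μL brought to 3250 μL → factor 3250/140 = 23.214
Step 3: 0.12 mL + 3 mL = 3.12 mL total → factor 3.12/0.12 = 26
Step 4: 260 μL brought to 550 μL → factor 550/260 = 2.1154
Step 5: 110 μL + 1250 μL = 1360 μL total → factor 1360/110 = 12.364
Overall dilution factor = 4.1481 × 23.214 × 26 × 2.1154 × 12.364 = 65481
Final = 5.00 mM / 65481 = 7.636 × 10^-5 mM = 76.4 nM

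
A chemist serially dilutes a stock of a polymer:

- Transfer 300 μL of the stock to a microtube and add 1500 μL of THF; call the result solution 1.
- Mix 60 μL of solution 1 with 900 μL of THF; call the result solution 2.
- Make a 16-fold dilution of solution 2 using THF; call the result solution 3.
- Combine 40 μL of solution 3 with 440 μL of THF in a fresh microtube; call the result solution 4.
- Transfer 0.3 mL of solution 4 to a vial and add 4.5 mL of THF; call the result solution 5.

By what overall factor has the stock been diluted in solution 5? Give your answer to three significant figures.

2.95 × 10^5

Step 1: 300 μL + 1500 μL = 1800 μL total → factor 1800/300 = 6
Step 2: 60 μL + 900 μL = 960 μL total → factor 960/60 = 16
Step 3: 16-fold → factor 16
Step 4: 40 μL + 440 μL = 480 μL total → factor 480/40 = 12
Step 5: 0.3 mL + 4.5 mL = 4.8 mL total → factor 4.8/0.3 = 16
Overall dilution factor = 6 × 16 × 16 × 12 × 16 = 2.9491 × 10^5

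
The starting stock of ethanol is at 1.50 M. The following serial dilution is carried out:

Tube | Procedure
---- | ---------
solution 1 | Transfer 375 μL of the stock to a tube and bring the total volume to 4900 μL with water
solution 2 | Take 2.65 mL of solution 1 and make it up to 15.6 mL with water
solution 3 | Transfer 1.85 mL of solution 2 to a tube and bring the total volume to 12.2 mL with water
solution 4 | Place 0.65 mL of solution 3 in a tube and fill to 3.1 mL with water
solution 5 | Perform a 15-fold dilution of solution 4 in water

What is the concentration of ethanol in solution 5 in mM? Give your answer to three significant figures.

0.0413 mM

Step 1: 375 μL brought to 4900 μL → factor 4900/375 = 13.067
Step 2: 2.65 mL brought to 15.6 mL → factor 15.6/2.65 = 5.8868
Step 3: 1.85 mL brought to 12.2 mL → factor 12.2/1.85 = 6.5946
Step 4: 0.65 mL brought to 3.1 mL → factor 3.1/0.65 = 4.7692
Step 5: 15-fold → factor 15
Overall dilution factor = 13.067 × 5.8868 × 6.5946 × 4.7692 × 15 = 36289
Final = 1.50 M / 36289 = 4.134 × 10^-5 M = 0.0413 mM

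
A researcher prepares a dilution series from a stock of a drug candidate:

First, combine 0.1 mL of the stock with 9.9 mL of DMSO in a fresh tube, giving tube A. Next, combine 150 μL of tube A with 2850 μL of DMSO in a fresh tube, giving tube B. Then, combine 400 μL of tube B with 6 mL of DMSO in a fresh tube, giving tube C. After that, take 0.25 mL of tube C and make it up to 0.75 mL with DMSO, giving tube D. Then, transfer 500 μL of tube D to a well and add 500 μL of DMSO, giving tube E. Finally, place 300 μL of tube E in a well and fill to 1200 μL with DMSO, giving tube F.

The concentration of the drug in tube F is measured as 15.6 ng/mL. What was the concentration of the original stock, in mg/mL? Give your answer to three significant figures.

Step 1: 0.1 mL + 9.9 mL = 10 mL total → factor 10/0.1 = 100
Step 2: 150 μL + 2850 μL = 3000 μL total → factor 3000/150 = 20
Step 3: 400 μL + 6 mL = 6400 μL total → factor 6400/400 = 16
Step 4: 0.25 mL brought to 0.75 mL → factor 0.75/0.25 = 3
Step 5: 500 μL + 500 μL = 1000 μL total → factor 1000/500 = 2
Step 6: 300 μL brought to 1200 μL → factor 1200/300 = 4
Overall dilution factor = 100 × 20 × 16 × 3 × 2 × 4 = 7.68 × 10^5
Stock = 15.6 ng/mL × 7.68 × 10^5 = 1.198 × 10^7 ng/mL = 12.0 mg/mL

12.0 mg/mL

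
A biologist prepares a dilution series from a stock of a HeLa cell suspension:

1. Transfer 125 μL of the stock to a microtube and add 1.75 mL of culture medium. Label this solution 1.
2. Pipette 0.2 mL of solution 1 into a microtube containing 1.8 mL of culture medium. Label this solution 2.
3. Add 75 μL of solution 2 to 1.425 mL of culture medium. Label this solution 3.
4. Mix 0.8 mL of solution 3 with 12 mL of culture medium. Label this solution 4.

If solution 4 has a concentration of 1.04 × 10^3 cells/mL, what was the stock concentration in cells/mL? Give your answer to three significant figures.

4.99 × 10^7 cells/mL

Step 1: 125 μL + 1.75 mL = 1875 μL total → factor 1875/125 = 15
Step 2: 0.2 mL + 1.8 mL = 2 mL total → factor 2/0.2 = 10
Step 3: 75 μL + 1.425 mL = 1500 μL total → factor 1500/75 = 20
Step 4: 0.8 mL + 12 mL = 12.8 mL total → factor 12.8/0.8 = 16
Overall dilution factor = 15 × 10 × 20 × 16 = 48000
Stock = 1.04 × 10^3 cells/mL × 48000 = 4.99 × 10^7 cells/mL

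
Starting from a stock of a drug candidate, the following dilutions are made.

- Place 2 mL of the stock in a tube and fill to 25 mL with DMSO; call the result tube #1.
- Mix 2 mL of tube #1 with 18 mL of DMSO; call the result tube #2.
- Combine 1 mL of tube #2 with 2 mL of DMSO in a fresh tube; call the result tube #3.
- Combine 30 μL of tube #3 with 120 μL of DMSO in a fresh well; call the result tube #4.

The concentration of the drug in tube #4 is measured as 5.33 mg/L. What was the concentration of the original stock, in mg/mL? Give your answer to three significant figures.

Step 1: 2 mL brought to 25 mL → factor 25/2 = 12.5
Step 2: 2 mL + 18 mL = 20 mL total → factor 20/2 = 10
Step 3: 1 mL + 2 mL = 3 mL total → factor 3/1 = 3
Step 4: 30 μL + 120 μL = 150 μL total → factor 150/30 = 5
Overall dilution factor = 12.5 × 10 × 3 × 5 = 1875
Stock = 5.33 mg/L × 1875 = 9994 mg/L = 9.99 mg/mL

9.99 mg/mL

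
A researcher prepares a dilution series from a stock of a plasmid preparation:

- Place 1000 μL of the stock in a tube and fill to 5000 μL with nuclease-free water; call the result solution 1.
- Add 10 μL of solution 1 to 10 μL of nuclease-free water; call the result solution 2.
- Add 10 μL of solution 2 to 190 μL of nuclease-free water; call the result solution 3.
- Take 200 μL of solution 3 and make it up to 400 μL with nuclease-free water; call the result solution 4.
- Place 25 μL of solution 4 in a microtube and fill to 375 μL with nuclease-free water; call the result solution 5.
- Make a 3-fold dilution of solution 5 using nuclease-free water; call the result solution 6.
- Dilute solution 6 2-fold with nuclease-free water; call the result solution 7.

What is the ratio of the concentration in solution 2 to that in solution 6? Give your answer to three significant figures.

Step 1: 1000 μL brought to 5000 μL → factor 5000/1000 = 5
Step 2: 10 μL + 10 μL = 20 μL total → factor 20/10 = 2
Step 3: 10 μL + 190 μL = 200 μL total → factor 200/10 = 20
Step 4: 200 μL brought to 400 μL → factor 400/200 = 2
Step 5: 25 μL brought to 375 μL → factor 375/25 = 15
Step 6: 3-fold → factor 3
Dilution factor to solution 2 = 10; to solution 6 = 18000
[solution 2]/[solution 6] = (factor to solution 6)/(factor to solution 2) = 18000/10 = 1.80 × 10^3

1.80 × 10^3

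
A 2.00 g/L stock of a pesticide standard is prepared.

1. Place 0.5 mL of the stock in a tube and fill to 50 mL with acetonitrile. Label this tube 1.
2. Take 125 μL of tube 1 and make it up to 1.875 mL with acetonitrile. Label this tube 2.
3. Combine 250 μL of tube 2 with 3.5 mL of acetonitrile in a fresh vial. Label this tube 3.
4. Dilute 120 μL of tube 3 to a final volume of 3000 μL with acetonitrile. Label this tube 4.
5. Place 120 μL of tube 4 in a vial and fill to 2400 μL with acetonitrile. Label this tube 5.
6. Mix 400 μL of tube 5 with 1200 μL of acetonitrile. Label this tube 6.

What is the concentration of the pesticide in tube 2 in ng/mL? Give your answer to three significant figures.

1.33 × 10^3 ng/mL

Step 1: 0.5 mL brought to 50 mL → factor 50/0.5 = 100
Step 2: 125 μL brought to 1.875 mL → factor 1875/125 = 15
Dilution factor through tube 2 = 100 × 15 = 1500
[tube 2] = 2.00 g/L / 1500 = 0.001333 g/L = 1.33 × 10^3 ng/mL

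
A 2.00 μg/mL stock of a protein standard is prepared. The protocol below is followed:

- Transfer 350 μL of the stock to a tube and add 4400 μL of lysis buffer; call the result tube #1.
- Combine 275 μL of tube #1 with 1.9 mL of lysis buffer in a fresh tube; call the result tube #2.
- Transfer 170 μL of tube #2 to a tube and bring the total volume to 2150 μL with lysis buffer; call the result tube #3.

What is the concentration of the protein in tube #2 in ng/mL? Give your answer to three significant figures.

Step 1: 350 μL + 4400 μL = 4750 μL total → factor 4750/350 = 13.571
Step 2: 275 μL + 1.9 mL = 2175 μL total → factor 2175/275 = 7.9091
Dilution factor through tube #2 = 13.571 × 7.9091 = 107.34
[tube #2] = 2.00 μg/mL / 107.34 = 0.01863 μg/mL = 18.6 ng/mL

18.6 ng/mL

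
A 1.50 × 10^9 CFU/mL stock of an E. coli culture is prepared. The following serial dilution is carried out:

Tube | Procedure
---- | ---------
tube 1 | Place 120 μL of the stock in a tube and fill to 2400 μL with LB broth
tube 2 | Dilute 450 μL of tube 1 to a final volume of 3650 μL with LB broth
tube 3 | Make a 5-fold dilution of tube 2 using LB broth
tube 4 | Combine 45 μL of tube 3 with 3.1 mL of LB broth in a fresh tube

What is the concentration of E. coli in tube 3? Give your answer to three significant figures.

1.85 × 10^6 CFU/mL

Step 1: 120 μL brought to 2400 μL → factor 2400/120 = 20
Step 2: 450 μL brought to 3650 μL → factor 3650/450 = 8.1111
Step 3: 5-fold → factor 5
Dilution factor through tube 3 = 20 × 8.1111 × 5 = 811.11
[tube 3] = 1.50 × 10^9 CFU/mL / 811.11 = 1.85 × 10^6 CFU/mL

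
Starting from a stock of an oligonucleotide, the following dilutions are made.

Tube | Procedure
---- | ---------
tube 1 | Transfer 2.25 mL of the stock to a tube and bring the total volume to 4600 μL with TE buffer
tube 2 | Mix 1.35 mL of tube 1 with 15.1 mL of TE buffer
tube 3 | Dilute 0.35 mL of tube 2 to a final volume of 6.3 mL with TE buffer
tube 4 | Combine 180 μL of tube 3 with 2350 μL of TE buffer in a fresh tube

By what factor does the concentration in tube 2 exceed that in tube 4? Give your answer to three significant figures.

253

Step 1: 2.25 mL brought to 4600 μL → factor 4.6/2.25 = 2.0444
Step 2: 1.35 mL + 15.1 mL = 16.45 mL total → factor 16.45/1.35 = 12.185
Step 3: 0.35 mL brought to 6.3 mL → factor 6.3/0.35 = 18
Step 4: 180 μL + 2350 μL = 2530 μL total → factor 2530/180 = 14.056
Dilution factor to tube 2 = 24.912; to tube 4 = 6302.7
[tube 2]/[tube 4] = (factor to tube 4)/(factor to tube 2) = 6302.7/24.912 = 253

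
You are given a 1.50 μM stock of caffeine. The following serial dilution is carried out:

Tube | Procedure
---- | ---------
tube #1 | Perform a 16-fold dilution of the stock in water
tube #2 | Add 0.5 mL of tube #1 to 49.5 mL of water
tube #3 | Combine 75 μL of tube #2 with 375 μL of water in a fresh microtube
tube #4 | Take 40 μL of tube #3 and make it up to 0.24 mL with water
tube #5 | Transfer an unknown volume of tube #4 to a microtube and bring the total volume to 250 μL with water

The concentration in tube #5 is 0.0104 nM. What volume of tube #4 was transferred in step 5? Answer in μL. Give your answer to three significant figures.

Step 1: 16-fold → factor 16
Step 2: 0.5 mL + 49.5 mL = 50 mL total → factor 50/0.5 = 100
Step 3: 75 μL + 375 μL = 450 μL total → factor 450/75 = 6
Step 4: 40 μL brought to 0.24 mL → factor 240/40 = 6
Step 5: v brought to 250 μL → factor = 250 μL/v
Product of known-step factors = 57600
Overall factor = 1.50 μM / (0.0104 nM) = 1.4423 × 10^5
Step-5 factor = 1.4423 × 10^5 / 57600 = 2.504
v = 250 μL / 2.504 = 99.8 μL

99.8 μL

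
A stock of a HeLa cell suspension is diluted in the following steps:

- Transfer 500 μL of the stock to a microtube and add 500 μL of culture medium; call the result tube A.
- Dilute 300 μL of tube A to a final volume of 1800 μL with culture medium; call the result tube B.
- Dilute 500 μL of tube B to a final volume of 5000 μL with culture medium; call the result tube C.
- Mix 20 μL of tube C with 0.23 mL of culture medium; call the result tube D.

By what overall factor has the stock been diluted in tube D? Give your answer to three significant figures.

Step 1: 500 μL + 500 μL = 1000 μL total → factor 1000/500 = 2
Step 2: 300 μL brought to 1800 μL → factor 1800/300 = 6
Step 3: 500 μL brought to 5000 μL → factor 5000/500 = 10
Step 4: 20 μL + 0.23 mL = 250 μL total → factor 250/20 = 12.5
Overall dilution factor = 2 × 6 × 10 × 12.5 = 1500

1.50 × 10^3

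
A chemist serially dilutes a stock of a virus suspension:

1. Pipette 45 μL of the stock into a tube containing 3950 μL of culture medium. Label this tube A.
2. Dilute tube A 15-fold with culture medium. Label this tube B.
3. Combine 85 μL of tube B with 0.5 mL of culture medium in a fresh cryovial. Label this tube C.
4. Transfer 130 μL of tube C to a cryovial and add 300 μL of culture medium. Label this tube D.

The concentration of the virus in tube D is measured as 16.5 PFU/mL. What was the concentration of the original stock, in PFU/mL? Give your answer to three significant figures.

Step 1: 45 μL + 3950 μL = 3995 μL total → factor 3995/45 = 88.778
Step 2: 15-fold → factor 15
Step 3: 85 μL + 0.5 mL = 585 μL total → factor 585/85 = 6.8824
Step 4: 130 μL + 300 μL = 430 μL total → factor 430/130 = 3.3077
Overall dilution factor = 88.778 × 15 × 6.8824 × 3.3077 = 30315
Stock = 16.5 PFU/mL × 30315 = 5.00 × 10^5 PFU/mL

5.00 × 10^5 PFU/mL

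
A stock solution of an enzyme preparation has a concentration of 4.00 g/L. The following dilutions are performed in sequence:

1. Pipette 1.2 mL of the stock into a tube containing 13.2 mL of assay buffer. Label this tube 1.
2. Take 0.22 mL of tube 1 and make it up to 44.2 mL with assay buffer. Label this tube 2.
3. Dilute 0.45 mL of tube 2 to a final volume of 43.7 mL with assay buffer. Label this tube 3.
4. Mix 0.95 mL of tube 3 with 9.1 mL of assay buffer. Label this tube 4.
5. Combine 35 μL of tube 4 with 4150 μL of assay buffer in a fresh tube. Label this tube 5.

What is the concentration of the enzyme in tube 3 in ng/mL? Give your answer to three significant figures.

Step 1: 1.2 mL + 13.2 mL = 14.4 mL total → factor 14.4/1.2 = 12
Step 2: 0.22 mL brought to 44.2 mL → factor 44.2/0.22 = 200.91
Step 3: 0.45 mL brought to 43.7 mL → factor 43.7/0.45 = 97.111
Dilution factor through tube 3 = 12 × 200.91 × 97.111 = 2.3413 × 10^5
[tube 3] = 4.00 g/L / 2.3413 × 10^5 = 1.708 × 10^-5 g/L = 17.1 ng/mL

17.1 ng/mL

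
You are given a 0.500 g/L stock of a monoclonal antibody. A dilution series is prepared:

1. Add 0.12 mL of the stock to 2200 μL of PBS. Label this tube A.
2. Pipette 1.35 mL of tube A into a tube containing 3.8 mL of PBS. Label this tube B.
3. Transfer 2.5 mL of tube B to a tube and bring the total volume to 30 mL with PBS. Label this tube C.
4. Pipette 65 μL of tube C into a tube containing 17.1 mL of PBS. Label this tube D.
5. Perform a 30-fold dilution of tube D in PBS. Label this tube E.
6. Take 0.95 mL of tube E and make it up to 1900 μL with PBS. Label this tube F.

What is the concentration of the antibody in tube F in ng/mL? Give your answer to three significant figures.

Step 1: 0.12 mL + 2200 μL = 2.32 mL total → factor 2.32/0.12 = 19.333
Step 2: 1.35 mL + 3.8 mL = 5.15 mL total → factor 5.15/1.35 = 3.8148
Step 3: 2.5 mL brought to 30 mL → factor 30/2.5 = 12
Step 4: 65 μL + 17.1 mL = 17165 μL total → factor 17165/65 = 264.08
Step 5: 30-fold → factor 30
Step 6: 0.95 mL brought to 1900 μL → factor 1.9/0.95 = 2
Overall dilution factor = 19.333 × 3.8148 × 12 × 264.08 × 30 × 2 = 1.4023 × 10^7
Final = 0.500 g/L / 1.4023 × 10^7 = 3.566 × 10^-8 g/L = 0.0357 ng/mL

0.0357 ng/mL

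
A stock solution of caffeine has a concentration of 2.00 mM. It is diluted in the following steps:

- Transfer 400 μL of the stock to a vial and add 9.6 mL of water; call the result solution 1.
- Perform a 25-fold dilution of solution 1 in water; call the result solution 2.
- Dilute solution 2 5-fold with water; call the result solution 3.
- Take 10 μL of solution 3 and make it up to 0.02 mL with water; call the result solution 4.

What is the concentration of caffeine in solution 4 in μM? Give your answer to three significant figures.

Step 1: 400 μL + 9.6 mL = 10000 μL total → factor 10000/400 = 25
Step 2: 25-fold → factor 25
Step 3: 5-fold → factor 5
Step 4: 10 μL brought to 0.02 mL → factor 20/10 = 2
Overall dilution factor = 25 × 25 × 5 × 2 = 6250
Final = 2.00 mM / 6250 = 0.0003200 mM = 0.320 μM

0.320 μM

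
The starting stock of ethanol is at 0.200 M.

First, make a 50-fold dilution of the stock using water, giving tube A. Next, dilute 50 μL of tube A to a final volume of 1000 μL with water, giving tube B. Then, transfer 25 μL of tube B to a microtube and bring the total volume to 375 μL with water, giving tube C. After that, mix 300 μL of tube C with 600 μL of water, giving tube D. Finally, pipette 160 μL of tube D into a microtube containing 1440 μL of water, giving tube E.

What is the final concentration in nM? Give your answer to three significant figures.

Step 1: 50-fold → factor 50
Step 2: 50 μL brought to 1000 μL → factor 1000/50 = 20
Step 3: 25 μL brought to 375 μL → factor 375/25 = 15
Step 4: 300 μL + 600 μL = 900 μL total → factor 900/300 = 3
Step 5: 160 μL + 1440 μL = 1600 μL total → factor 1600/160 = 10
Overall dilution factor = 50 × 20 × 15 × 3 × 10 = 4.5 × 10^5
Final = 0.200 M / 4.5 × 10^5 = 4.444 × 10^-7 M = 444 nM

444 nM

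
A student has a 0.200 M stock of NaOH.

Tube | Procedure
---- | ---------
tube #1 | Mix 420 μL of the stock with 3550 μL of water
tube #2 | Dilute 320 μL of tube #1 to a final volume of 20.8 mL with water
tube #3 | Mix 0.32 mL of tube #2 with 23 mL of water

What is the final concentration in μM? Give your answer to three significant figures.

4.47 μM

Step 1: 420 μL + 3550 μL = 3970 μL total → factor 3970/420 = 9.4524
Step 2: 320 μL brought to 20.8 mL → factor 20800/320 = 65
Step 3: 0.32 mL + 23 mL = 23.32 mL total → factor 23.32/0.32 = 72.875
Overall dilution factor = 9.4524 × 65 × 72.875 = 44775
Final = 0.200 M / 44775 = 4.467 × 10^-6 M = 4.47 μM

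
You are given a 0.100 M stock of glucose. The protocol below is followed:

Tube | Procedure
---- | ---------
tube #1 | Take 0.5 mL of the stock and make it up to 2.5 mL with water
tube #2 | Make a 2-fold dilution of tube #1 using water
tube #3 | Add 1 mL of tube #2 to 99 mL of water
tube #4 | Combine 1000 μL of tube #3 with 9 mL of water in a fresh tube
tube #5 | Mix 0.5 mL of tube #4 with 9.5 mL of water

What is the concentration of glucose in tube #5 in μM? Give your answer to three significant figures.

0.500 μM

Step 1: 0.5 mL brought to 2.5 mL → factor 2.5/0.5 = 5
Step 2: 2-fold → factor 2
Step 3: 1 mL + 99 mL = 100 mL total → factor 100/1 = 100
Step 4: 1000 μL + 9 mL = 10000 μL total → factor 10000/1000 = 10
Step 5: 0.5 mL + 9.5 mL = 10 mL total → factor 10/0.5 = 20
Overall dilution factor = 5 × 2 × 100 × 10 × 20 = 2 × 10^5
Final = 0.100 M / 2 × 10^5 = 5.000 × 10^-7 M = 0.500 μM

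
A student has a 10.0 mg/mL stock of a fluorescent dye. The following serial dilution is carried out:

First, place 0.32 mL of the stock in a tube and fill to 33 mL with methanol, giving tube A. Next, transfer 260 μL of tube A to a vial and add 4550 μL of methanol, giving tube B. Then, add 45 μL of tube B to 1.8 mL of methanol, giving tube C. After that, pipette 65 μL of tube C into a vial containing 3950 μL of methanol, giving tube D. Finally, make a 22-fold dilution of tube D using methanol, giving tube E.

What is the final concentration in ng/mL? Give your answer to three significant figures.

Step 1: 0.32 mL brought to 33 mL → factor 33/0.32 = 103.12
Step 2: 260 μL + 4550 μL = 4810 μL total → factor 4810/260 = 18.5
Step 3: 45 μL + 1.8 mL = 1845 μL total → factor 1845/45 = 41
Step 4: 65 μL + 3950 μL = 4015 μL total → factor 4015/65 = 61.769
Step 5: 22-fold → factor 22
Overall dilution factor = 103.12 × 18.5 × 41 × 61.769 × 22 = 1.063 × 10^8
Final = 10.0 mg/mL / 1.063 × 10^8 = 9.408 × 10^-8 mg/mL = 0.0941 ng/mL

0.0941 ng/mL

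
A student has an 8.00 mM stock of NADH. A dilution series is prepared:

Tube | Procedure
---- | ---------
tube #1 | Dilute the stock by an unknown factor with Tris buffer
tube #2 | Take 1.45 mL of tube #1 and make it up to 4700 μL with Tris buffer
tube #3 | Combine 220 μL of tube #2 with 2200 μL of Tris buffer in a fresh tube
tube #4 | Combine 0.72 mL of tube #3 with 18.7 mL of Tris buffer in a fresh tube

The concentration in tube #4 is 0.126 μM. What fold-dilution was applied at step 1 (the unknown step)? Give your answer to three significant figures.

Step 1: unknown factor x
Step 2: 1.45 mL brought to 4700 μL → factor 4.7/1.45 = 3.2414
Step 3: 220 μL + 2200 μL = 2420 μL total → factor 2420/220 = 11
Step 4: 0.72 mL + 18.7 mL = 19.42 mL total → factor 19.42/0.72 = 26.972
Product of known-step factors = 961.7
Overall factor = 8.00 mM / (0.126 μM) = 63492
x = 63492 / 961.7 = 66.0

66.0-fold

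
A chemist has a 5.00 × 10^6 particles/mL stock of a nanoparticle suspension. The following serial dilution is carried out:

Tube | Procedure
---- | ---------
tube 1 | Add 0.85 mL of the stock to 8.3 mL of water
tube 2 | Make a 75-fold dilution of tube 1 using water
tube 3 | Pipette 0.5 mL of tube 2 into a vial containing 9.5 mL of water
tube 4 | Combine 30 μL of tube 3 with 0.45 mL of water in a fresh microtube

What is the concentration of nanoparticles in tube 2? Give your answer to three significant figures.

Step 1: 0.85 mL + 8.3 mL = 9.15 mL total → factor 9.15/0.85 = 10.765
Step 2: 75-fold → factor 75
Dilution factor through tube 2 = 10.765 × 75 = 807.35
[tube 2] = 5.00 × 10^6 particles/mL / 807.35 = 6.19 × 10^3 particles/mL

6.19 × 10^3 particles/mL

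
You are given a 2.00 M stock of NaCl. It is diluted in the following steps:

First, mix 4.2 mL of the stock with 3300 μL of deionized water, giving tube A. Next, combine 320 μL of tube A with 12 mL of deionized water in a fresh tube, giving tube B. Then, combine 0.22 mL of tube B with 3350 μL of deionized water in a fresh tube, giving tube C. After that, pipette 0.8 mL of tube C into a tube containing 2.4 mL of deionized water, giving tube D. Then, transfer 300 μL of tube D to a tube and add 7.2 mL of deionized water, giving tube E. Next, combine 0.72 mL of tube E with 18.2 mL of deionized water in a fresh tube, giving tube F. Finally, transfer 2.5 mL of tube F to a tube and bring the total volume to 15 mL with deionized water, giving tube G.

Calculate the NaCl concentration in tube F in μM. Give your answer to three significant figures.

Step 1: 4.2 mL + 3300 μL = 7.5 mL total → factor 7.5/4.2 = 1.7857
Step 2: 320 μL + 12 mL = 12320 μL total → factor 12320/320 = 38.5
Step 3: 0.22 mL + 3350 μL = 3.57 mL total → factor 3.57/0.22 = 16.227
Step 4: 0.8 mL + 2.4 mL = 3.2 mL total → factor 3.2/0.8 = 4
Step 5: 300 μL + 7.2 mL = 7500 μL total → factor 7500/300 = 25
Step 6: 0.72 mL + 18.2 mL = 18.92 mL total → factor 18.92/0.72 = 26.278
Dilution factor through tube F = 1.7857 × 38.5 × 16.227 × 4 × 25 × 26.278 = 2.9316 × 10^6
[tube F] = 2.00 M / 2.9316 × 10^6 = 6.822 × 10^-7 M = 0.682 μM

0.682 μM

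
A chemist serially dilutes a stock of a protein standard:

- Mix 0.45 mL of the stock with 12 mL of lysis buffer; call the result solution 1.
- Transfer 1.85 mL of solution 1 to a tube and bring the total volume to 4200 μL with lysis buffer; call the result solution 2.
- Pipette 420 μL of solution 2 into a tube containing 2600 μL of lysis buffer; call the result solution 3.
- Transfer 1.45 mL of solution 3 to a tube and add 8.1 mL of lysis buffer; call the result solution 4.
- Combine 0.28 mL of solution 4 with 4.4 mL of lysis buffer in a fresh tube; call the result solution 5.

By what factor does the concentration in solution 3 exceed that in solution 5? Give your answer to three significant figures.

Step 1: 0.45 mL + 12 mL = 12.45 mL total → factor 12.45/0.45 = 27.667
Step 2: 1.85 mL brought to 4200 μL → factor 4.2/1.85 = 2.2703
Step 3: 420 μL + 2600 μL = 3020 μL total → factor 3020/420 = 7.1905
Step 4: 1.45 mL + 8.1 mL = 9.55 mL total → factor 9.55/1.45 = 6.5862
Step 5: 0.28 mL + 4.4 mL = 4.68 mL total → factor 4.68/0.28 = 16.714
Dilution factor to solution 3 = 451.64; to solution 5 = 49718
[solution 3]/[solution 5] = (factor to solution 5)/(factor to solution 3) = 49718/451.64 = 110

110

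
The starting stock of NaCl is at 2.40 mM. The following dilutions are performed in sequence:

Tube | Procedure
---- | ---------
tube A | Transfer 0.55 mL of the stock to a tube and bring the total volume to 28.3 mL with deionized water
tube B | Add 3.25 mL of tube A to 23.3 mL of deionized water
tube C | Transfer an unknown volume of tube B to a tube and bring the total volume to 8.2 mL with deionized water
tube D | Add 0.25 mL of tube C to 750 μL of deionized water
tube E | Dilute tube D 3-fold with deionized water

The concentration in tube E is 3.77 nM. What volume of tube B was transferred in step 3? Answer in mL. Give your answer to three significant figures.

0.0650 mL

Step 1: 0.55 mL brought to 28.3 mL → factor 28.3/0.55 = 51.455
Step 2: 3.25 mL + 23.3 mL = 26.55 mL total → factor 26.55/3.25 = 8.1692
Step 3: v brought to 8.2 mL → factor = 8.2 mL/v
Step 4: 0.25 mL + 750 μL = 1 mL total → factor 1/0.25 = 4
Step 5: 3-fold → factor 3
Product of known-step factors = 5044.1
Overall factor = 2.40 mM / (3.77 nM) = 6.366 × 10^5
Step-3 factor = 6.366 × 10^5 / 5044.1 = 126.21
v = 8.2 mL / 126.21 = 0.0650 mL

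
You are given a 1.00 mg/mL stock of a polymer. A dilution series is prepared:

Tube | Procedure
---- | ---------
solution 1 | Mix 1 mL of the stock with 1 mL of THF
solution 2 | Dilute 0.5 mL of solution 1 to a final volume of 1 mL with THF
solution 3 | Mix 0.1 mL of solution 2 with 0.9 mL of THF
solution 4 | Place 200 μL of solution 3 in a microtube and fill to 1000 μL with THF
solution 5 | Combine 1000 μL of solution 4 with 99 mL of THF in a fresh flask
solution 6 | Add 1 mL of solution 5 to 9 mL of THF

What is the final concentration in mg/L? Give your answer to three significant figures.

0.00500 mg/L

Step 1: 1 mL + 1 mL = 2 mL total → factor 2/1 = 2
Step 2: 0.5 mL brought to 1 mL → factor 1/0.5 = 2
Step 3: 0.1 mL + 0.9 mL = 1 mL total → factor 1/0.1 = 10
Step 4: 200 μL brought to 1000 μL → factor 1000/200 = 5
Step 5: 1000 μL + 99 mL = 1 × 10^5 μL total → factor 1 × 10^5/1000 = 100
Step 6: 1 mL + 9 mL = 10 mL total → factor 10/1 = 10
Overall dilution factor = 2 × 2 × 10 × 5 × 100 × 10 = 2 × 10^5
Final = 1.00 mg/mL / 2 × 10^5 = 5.000 × 10^-6 mg/mL = 0.00500 mg/L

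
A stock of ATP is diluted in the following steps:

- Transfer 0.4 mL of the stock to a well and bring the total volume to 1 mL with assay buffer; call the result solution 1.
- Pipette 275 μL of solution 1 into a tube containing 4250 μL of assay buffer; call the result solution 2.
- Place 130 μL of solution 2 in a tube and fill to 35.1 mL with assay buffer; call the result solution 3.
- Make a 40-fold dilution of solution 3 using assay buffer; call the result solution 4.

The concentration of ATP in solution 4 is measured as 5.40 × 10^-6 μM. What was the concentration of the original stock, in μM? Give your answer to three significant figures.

Step 1: 0.4 mL brought to 1 mL → factor 1/0.4 = 2.5
Step 2: 275 μL + 4250 μL = 4525 μL total → factor 4525/275 = 16.455
Step 3: 130 μL brought to 35.1 mL → factor 35100/130 = 270
Step 4: 40-fold → factor 40
Overall dilution factor = 2.5 × 16.455 × 270 × 40 = 4.4427 × 10^5
Stock = 5.40 × 10^-6 μM × 4.4427 × 10^5 = 2.40 μM

2.40 μM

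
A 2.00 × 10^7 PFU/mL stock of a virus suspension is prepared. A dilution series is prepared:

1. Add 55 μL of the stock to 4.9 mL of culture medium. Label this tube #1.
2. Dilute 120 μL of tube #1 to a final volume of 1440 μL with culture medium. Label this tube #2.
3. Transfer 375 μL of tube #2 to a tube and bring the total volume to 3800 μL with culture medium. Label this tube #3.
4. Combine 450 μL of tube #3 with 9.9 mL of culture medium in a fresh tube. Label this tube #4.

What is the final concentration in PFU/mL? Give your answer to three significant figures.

Step 1: 55 μL + 4.9 mL = 4955 μL total → factor 4955/55 = 90.091
Step 2: 120 μL brought to 1440 μL → factor 1440/120 = 12
Step 3: 375 μL brought to 3800 μL → factor 3800/375 = 10.133
Step 4: 450 μL + 9.9 mL = 10350 μL total → factor 10350/450 = 23
Overall dilution factor = 90.091 × 12 × 10.133 × 23 = 2.5197 × 10^5
Final = 2.00 × 10^7 PFU/mL / 2.5197 × 10^5 = 79.4 PFU/mL

79.4 PFU/mL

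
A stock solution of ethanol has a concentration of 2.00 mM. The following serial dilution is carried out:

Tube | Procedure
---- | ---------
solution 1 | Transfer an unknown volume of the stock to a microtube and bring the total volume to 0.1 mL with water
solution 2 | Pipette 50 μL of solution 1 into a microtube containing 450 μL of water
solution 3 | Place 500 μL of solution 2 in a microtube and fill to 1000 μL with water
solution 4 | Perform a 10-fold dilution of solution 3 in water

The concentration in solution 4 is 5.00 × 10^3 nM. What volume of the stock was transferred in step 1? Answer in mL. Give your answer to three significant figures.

Step 1: v brought to 0.1 mL → factor = 0.1 mL/v
Step 2: 50 μL + 450 μL = 500 μL total → factor 500/50 = 10
Step 3: 500 μL brought to 1000 μL → factor 1000/500 = 2
Step 4: 10-fold → factor 10
Product of known-step factors = 200
Overall factor = 2.00 mM / (5.00 × 10^3 nM) = 400
Step-1 factor = 400 / 200 = 2
v = 0.1 mL / 2 = 0.0500 mL

0.0500 mL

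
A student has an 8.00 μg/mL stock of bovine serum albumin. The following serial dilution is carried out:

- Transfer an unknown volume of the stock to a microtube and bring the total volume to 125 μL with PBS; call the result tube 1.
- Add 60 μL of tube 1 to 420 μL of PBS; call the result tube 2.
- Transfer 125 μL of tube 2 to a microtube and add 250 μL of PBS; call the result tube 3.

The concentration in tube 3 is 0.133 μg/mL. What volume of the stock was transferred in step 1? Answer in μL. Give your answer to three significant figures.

49.9 μL

Step 1: v brought to 125 μL → factor = 125 μL/v
Step 2: 60 μL + 420 μL = 480 μL total → factor 480/60 = 8
Step 3: 125 μL + 250 μL = 375 μL total → factor 375/125 = 3
Product of known-step factors = 24
Overall factor = 8.00 μg/mL / (0.133 μg/mL) = 60.15
Step-1 factor = 60.15 / 24 = 2.5063
v = 125 μL / 2.5063 = 49.9 μL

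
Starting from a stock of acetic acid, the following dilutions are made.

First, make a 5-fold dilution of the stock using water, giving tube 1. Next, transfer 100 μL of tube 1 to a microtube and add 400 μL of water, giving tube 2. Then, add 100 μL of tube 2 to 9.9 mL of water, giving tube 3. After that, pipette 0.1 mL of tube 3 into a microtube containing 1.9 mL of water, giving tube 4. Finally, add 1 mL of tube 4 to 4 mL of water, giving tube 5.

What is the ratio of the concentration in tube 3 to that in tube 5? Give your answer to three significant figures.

100

Step 1: 5-fold → factor 5
Step 2: 100 μL + 400 μL = 500 μL total → factor 500/100 = 5
Step 3: 100 μL + 9.9 mL = 10000 μL total → factor 10000/100 = 100
Step 4: 0.1 mL + 1.9 mL = 2 mL total → factor 2/0.1 = 20
Step 5: 1 mL + 4 mL = 5 mL total → factor 5/1 = 5
Dilution factor to tube 3 = 2500; to tube 5 = 2.5 × 10^5
[tube 3]/[tube 5] = (factor to tube 5)/(factor to tube 3) = 2.5 × 10^5/2500 = 100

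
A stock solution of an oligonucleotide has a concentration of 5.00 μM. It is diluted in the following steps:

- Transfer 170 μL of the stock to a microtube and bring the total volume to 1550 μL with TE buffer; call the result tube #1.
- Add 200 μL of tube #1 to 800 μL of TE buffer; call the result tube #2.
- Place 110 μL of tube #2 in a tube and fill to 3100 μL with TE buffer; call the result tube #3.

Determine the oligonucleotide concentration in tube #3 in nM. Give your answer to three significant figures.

Step 1: 170 μL brought to 1550 μL → factor 1550/170 = 9.1176
Step 2: 200 μL + 800 μL = 1000 μL total → factor 1000/200 = 5
Step 3: 110 μL brought to 3100 μL → factor 3100/110 = 28.182
Overall dilution factor = 9.1176 × 5 × 28.182 = 1284.8
Final = 5.00 μM / 1284.8 = 0.003892 μM = 3.89 nM

3.89 nM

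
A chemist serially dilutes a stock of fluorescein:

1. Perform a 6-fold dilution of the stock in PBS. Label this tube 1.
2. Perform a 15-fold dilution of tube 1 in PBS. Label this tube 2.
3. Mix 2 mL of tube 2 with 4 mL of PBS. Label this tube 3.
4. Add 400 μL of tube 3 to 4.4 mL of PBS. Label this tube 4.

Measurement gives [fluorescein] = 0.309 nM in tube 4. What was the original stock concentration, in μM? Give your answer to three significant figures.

Step 1: 6-fold → factor 6
Step 2: 15-fold → factor 15
Step 3: 2 mL + 4 mL = 6 mL total → factor 6/2 = 3
Step 4: 400 μL + 4.4 mL = 4800 μL total → factor 4800/400 = 12
Overall dilution factor = 6 × 15 × 3 × 12 = 3240
Stock = 0.309 nM × 3240 = 1001 nM = 1.00 μM

1.00 μM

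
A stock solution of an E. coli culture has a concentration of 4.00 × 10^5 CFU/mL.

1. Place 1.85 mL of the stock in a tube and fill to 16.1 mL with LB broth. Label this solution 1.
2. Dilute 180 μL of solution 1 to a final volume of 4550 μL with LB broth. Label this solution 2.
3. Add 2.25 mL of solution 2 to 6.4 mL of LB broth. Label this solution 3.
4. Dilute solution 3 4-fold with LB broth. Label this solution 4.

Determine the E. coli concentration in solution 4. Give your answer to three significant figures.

Step 1: 1.85 mL brought to 16.1 mL → factor 16.1/1.85 = 8.7027
Step 2: 180 μL brought to 4550 μL → factor 4550/180 = 25.278
Step 3: 2.25 mL + 6.4 mL = 8.65 mL total → factor 8.65/2.25 = 3.8444
Step 4: 4-fold → factor 4
Overall dilution factor = 8.7027 × 25.278 × 3.8444 × 4 = 3382.9
Final = 4.00 × 10^5 CFU/mL / 3382.9 = 118 CFU/mL

118 CFU/mL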